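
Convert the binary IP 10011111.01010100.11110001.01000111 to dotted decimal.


10011111 = 159
01010100 = 84
11110001 = 241
01000111 = 71
IP: 159.84.241.71


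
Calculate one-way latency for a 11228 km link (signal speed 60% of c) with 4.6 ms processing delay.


Speed = 0.6 * 3e5 km/s = 180000 km/s
Propagation delay = 11228 / 180000 = 0.0624 s = 62.3778 ms
Processing delay = 4.6 ms
Total one-way latency = 66.9778 ms


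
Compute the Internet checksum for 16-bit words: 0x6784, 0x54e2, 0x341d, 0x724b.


Sum all words (with carry folding):
+ 0x6784 = 0x6784
+ 0x54e2 = 0xbc66
+ 0x341d = 0xf083
+ 0x724b = 0x62cf
One's complement: ~0x62cf
Checksum = 0x9d30


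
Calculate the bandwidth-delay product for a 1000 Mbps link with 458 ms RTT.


BDP = bandwidth * RTT
= 1000 Mbps * 458 ms
= 1000 * 1e6 * 458 / 1000 bits
= 458000000 bits
= 57250000 bytes
= 55908.2031 KB
BDP = 458000000 bits (57250000 bytes)


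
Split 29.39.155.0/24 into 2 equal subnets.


New prefix = 24 + 1 = 25
Each subnet has 128 addresses
  29.39.155.0/25
  29.39.155.128/25
Subnets: 29.39.155.0/25, 29.39.155.128/25


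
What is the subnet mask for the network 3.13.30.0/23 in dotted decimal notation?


/23 means 23 network bits, 9 host bits
Binary: 11111111111111111111111000000000
Mask: 255.255.254.0


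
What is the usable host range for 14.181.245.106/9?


Network: 14.128.0.0
Broadcast: 14.255.255.255
First usable = network + 1
Last usable = broadcast - 1
Range: 14.128.0.1 to 14.255.255.254


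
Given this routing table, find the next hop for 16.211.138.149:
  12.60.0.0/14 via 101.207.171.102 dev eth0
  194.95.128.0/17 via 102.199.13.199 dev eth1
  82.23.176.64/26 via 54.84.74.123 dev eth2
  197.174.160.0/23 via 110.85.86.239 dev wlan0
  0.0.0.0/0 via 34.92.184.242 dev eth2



Longest prefix match for 16.211.138.149:
  /14 12.60.0.0: no
  /17 194.95.128.0: no
  /26 82.23.176.64: no
  /23 197.174.160.0: no
  /0 0.0.0.0: MATCH
Selected: next-hop 34.92.184.242 via eth2 (matched /0)


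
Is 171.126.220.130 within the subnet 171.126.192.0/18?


Subnet network: 171.126.192.0
Test IP AND mask: 171.126.192.0
Yes, 171.126.220.130 is in 171.126.192.0/18


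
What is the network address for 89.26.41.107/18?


IP:   01011001.00011010.00101001.01101011
Mask: 11111111.11111111.11000000.00000000
AND operation:
Net:  01011001.00011010.00000000.00000000
Network: 89.26.0.0/18


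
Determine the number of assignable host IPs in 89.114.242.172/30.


Host bits = 32 - 30 = 2
Total addresses = 2^2 = 4
Usable = total - 2 (network and broadcast)
Usable hosts: 2


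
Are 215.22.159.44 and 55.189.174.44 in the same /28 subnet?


Mask: 255.255.255.240
215.22.159.44 AND mask = 215.22.159.32
55.189.174.44 AND mask = 55.189.174.32
No, different subnets (215.22.159.32 vs 55.189.174.32)


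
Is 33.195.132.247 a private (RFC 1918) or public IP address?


RFC 1918 private ranges:
  10.0.0.0/8 (10.0.0.0 - 10.255.255.255)
  172.16.0.0/12 (172.16.0.0 - 172.31.255.255)
  192.168.0.0/16 (192.168.0.0 - 192.168.255.255)
Public (not in any RFC 1918 range)


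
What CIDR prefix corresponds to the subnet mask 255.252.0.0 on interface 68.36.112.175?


Binary: 11111111.11111100.00000000.00000000
Count leading 1s
Prefix: /14


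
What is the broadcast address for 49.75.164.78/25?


Network: 49.75.164.0/25
Host bits = 7
Set all host bits to 1:
Broadcast: 49.75.164.127


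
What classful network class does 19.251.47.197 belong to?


First octet: 19
Binary: 00010011
0xxxxxxx -> Class A (1-126)
Class A, default mask 255.0.0.0 (/8)


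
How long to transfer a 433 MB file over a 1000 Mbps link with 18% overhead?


Effective throughput = 1000 * (1 - 18/100) = 820.0 Mbps
File size in Mb = 433 * 8 = 3464 Mb
Time = 3464 / 820.0
Time = 4.2244 seconds


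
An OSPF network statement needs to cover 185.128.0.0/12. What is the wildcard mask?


Subnet mask: 255.240.0.0
Wildcard = 255.255.255.255 - subnet mask
255 - 255 = 0
255 - 240 = 15
255 - 0 = 255
255 - 0 = 255
Wildcard: 0.15.255.255


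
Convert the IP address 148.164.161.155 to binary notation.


148 = 10010100
164 = 10100100
161 = 10100001
155 = 10011011
Binary: 10010100.10100100.10100001.10011011


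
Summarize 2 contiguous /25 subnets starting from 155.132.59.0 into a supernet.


Original prefix: /25
Number of subnets: 2 = 2^1
New prefix = 25 - 1 = 24
Supernet: 155.132.59.0/24


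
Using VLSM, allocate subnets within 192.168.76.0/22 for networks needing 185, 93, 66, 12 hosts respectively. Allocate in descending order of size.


185 hosts -> /24 (254 usable): 192.168.76.0/24
93 hosts -> /25 (126 usable): 192.168.77.0/25
66 hosts -> /25 (126 usable): 192.168.77.128/25
12 hosts -> /28 (14 usable): 192.168.78.0/28
Allocation: 192.168.76.0/24 (185 hosts, 254 usable); 192.168.77.0/25 (93 hosts, 126 usable); 192.168.77.128/25 (66 hosts, 126 usable); 192.168.78.0/28 (12 hosts, 14 usable)


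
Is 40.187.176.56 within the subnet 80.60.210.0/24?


Subnet network: 80.60.210.0
Test IP AND mask: 40.187.176.0
No, 40.187.176.56 is not in 80.60.210.0/24


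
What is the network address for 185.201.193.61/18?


IP:   10111001.11001001.11000001.00111101
Mask: 11111111.11111111.11000000.00000000
AND operation:
Net:  10111001.11001001.11000000.00000000
Network: 185.201.192.0/18


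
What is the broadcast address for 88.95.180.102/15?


Network: 88.94.0.0/15
Host bits = 17
Set all host bits to 1:
Broadcast: 88.95.255.255


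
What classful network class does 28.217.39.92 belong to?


First octet: 28
Binary: 00011100
0xxxxxxx -> Class A (1-126)
Class A, default mask 255.0.0.0 (/8)


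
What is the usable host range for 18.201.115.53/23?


Network: 18.201.114.0
Broadcast: 18.201.115.255
First usable = network + 1
Last usable = broadcast - 1
Range: 18.201.114.1 to 18.201.115.254


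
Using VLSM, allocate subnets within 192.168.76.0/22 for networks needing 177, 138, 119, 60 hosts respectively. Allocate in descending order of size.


177 hosts -> /24 (254 usable): 192.168.76.0/24
138 hosts -> /24 (254 usable): 192.168.77.0/24
119 hosts -> /25 (126 usable): 192.168.78.0/25
60 hosts -> /26 (62 usable): 192.168.78.128/26
Allocation: 192.168.76.0/24 (177 hosts, 254 usable); 192.168.77.0/24 (138 hosts, 254 usable); 192.168.78.0/25 (119 hosts, 126 usable); 192.168.78.128/26 (60 hosts, 62 usable)


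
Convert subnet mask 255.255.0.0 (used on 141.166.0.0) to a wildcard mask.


Subnet mask: 255.255.0.0
Wildcard = 255.255.255.255 - subnet mask
255 - 255 = 0
255 - 255 = 0
255 - 0 = 255
255 - 0 = 255
Wildcard: 0.0.255.255


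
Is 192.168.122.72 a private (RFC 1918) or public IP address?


RFC 1918 private ranges:
  10.0.0.0/8 (10.0.0.0 - 10.255.255.255)
  172.16.0.0/12 (172.16.0.0 - 172.31.255.255)
  192.168.0.0/16 (192.168.0.0 - 192.168.255.255)
Private (in 192.168.0.0/16)


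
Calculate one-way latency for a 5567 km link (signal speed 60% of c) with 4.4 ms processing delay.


Speed = 0.6 * 3e5 km/s = 180000 km/s
Propagation delay = 5567 / 180000 = 0.0309 s = 30.9278 ms
Processing delay = 4.4 ms
Total one-way latency = 35.3278 ms


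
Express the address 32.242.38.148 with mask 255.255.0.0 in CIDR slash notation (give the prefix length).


Binary: 11111111.11111111.00000000.00000000
Count leading 1s
Prefix: /16


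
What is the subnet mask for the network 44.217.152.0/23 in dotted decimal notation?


/23 means 23 network bits, 9 host bits
Binary: 11111111111111111111111000000000
Mask: 255.255.254.0


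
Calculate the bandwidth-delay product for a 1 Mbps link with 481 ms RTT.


BDP = bandwidth * RTT
= 1 Mbps * 481 ms
= 1 * 1e6 * 481 / 1000 bits
= 481000 bits
= 60125 bytes
= 58.7158 KB
BDP = 481000 bits (60125 bytes)


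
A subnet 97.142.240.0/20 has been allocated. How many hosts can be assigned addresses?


Host bits = 32 - 20 = 12
Total addresses = 2^12 = 4096
Usable = total - 2 (network and broadcast)
Usable hosts: 4094


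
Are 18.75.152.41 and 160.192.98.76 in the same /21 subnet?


Mask: 255.255.248.0
18.75.152.41 AND mask = 18.75.152.0
160.192.98.76 AND mask = 160.192.96.0
No, different subnets (18.75.152.0 vs 160.192.96.0)


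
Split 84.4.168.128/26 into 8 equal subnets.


New prefix = 26 + 3 = 29
Each subnet has 8 addresses
  84.4.168.128/29
  84.4.168.136/29
  84.4.168.144/29
  84.4.168.152/29
  84.4.168.160/29
  84.4.168.168/29
  84.4.168.176/29
  84.4.168.184/29
Subnets: 84.4.168.128/29, 84.4.168.136/29, 84.4.168.144/29, 84.4.168.152/29, 84.4.168.160/29, 84.4.168.168/29, 84.4.168.176/29, 84.4.168.184/29


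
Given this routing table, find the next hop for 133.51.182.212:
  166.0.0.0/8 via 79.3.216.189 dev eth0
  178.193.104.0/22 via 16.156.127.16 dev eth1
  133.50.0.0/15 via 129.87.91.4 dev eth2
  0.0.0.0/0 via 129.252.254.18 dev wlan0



Longest prefix match for 133.51.182.212:
  /8 166.0.0.0: no
  /22 178.193.104.0: no
  /15 133.50.0.0: MATCH
  /0 0.0.0.0: MATCH
Selected: next-hop 129.87.91.4 via eth2 (matched /15)


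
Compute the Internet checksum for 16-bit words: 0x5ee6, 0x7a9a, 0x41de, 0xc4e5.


Sum all words (with carry folding):
+ 0x5ee6 = 0x5ee6
+ 0x7a9a = 0xd980
+ 0x41de = 0x1b5f
+ 0xc4e5 = 0xe044
One's complement: ~0xe044
Checksum = 0x1fbb


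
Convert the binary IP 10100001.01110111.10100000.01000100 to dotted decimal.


10100001 = 161
01110111 = 119
10100000 = 160
01000100 = 68
IP: 161.119.160.68


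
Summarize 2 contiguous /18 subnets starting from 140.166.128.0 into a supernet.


Original prefix: /18
Number of subnets: 2 = 2^1
New prefix = 18 - 1 = 17
Supernet: 140.166.128.0/17


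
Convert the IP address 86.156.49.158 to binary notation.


86 = 01010110
156 = 10011100
49 = 00110001
158 = 10011110
Binary: 01010110.10011100.00110001.10011110


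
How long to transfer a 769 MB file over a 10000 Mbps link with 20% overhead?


Effective throughput = 10000 * (1 - 20/100) = 8000 Mbps
File size in Mb = 769 * 8 = 6152 Mb
Time = 6152 / 8000
Time = 0.769 seconds


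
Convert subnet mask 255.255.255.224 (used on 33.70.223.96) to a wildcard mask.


Subnet mask: 255.255.255.224
Wildcard = 255.255.255.255 - subnet mask
255 - 255 = 0
255 - 255 = 0
255 - 255 = 0
255 - 224 = 31
Wildcard: 0.0.0.31


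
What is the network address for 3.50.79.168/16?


IP:   00000011.00110010.01001111.10101000
Mask: 11111111.11111111.00000000.00000000
AND operation:
Net:  00000011.00110010.00000000.00000000
Network: 3.50.0.0/16


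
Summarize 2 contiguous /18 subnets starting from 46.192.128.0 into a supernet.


Original prefix: /18
Number of subnets: 2 = 2^1
New prefix = 18 - 1 = 17
Supernet: 46.192.128.0/17


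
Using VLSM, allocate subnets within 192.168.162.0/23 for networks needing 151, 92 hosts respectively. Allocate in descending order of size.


151 hosts -> /24 (254 usable): 192.168.162.0/24
92 hosts -> /25 (126 usable): 192.168.163.0/25
Allocation: 192.168.162.0/24 (151 hosts, 254 usable); 192.168.163.0/25 (92 hosts, 126 usable)


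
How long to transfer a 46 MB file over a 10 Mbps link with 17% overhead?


Effective throughput = 10 * (1 - 17/100) = 8.3 Mbps
File size in Mb = 46 * 8 = 368 Mb
Time = 368 / 8.3
Time = 44.3373 seconds


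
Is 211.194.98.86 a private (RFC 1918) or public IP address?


RFC 1918 private ranges:
  10.0.0.0/8 (10.0.0.0 - 10.255.255.255)
  172.16.0.0/12 (172.16.0.0 - 172.31.255.255)
  192.168.0.0/16 (192.168.0.0 - 192.168.255.255)
Public (not in any RFC 1918 range)


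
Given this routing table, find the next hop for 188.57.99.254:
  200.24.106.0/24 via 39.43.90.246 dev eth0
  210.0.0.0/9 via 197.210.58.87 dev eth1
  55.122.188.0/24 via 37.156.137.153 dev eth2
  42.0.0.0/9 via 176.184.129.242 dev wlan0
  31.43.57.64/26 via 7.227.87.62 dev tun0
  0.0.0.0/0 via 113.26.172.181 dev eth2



Longest prefix match for 188.57.99.254:
  /24 200.24.106.0: no
  /9 210.0.0.0: no
  /24 55.122.188.0: no
  /9 42.0.0.0: no
  /26 31.43.57.64: no
  /0 0.0.0.0: MATCH
Selected: next-hop 113.26.172.181 via eth2 (matched /0)


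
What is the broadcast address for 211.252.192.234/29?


Network: 211.252.192.232/29
Host bits = 3
Set all host bits to 1:
Broadcast: 211.252.192.239


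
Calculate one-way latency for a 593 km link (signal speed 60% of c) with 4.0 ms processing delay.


Speed = 0.6 * 3e5 km/s = 180000 km/s
Propagation delay = 593 / 180000 = 0.0033 s = 3.2944 ms
Processing delay = 4.0 ms
Total one-way latency = 7.2944 ms


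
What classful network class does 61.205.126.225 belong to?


First octet: 61
Binary: 00111101
0xxxxxxx -> Class A (1-126)
Class A, default mask 255.0.0.0 (/8)


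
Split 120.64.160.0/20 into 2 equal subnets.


New prefix = 20 + 1 = 21
Each subnet has 2048 addresses
  120.64.160.0/21
  120.64.168.0/21
Subnets: 120.64.160.0/21, 120.64.168.0/21


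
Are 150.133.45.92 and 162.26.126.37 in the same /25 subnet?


Mask: 255.255.255.128
150.133.45.92 AND mask = 150.133.45.0
162.26.126.37 AND mask = 162.26.126.0
No, different subnets (150.133.45.0 vs 162.26.126.0)


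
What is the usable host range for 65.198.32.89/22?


Network: 65.198.32.0
Broadcast: 65.198.35.255
First usable = network + 1
Last usable = broadcast - 1
Range: 65.198.32.1 to 65.198.35.254


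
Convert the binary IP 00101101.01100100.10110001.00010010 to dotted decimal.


00101101 = 45
01100100 = 100
10110001 = 177
00010010 = 18
IP: 45.100.177.18


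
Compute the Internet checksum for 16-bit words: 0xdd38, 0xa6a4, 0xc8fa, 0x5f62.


Sum all words (with carry folding):
+ 0xdd38 = 0xdd38
+ 0xa6a4 = 0x83dd
+ 0xc8fa = 0x4cd8
+ 0x5f62 = 0xac3a
One's complement: ~0xac3a
Checksum = 0x53c5


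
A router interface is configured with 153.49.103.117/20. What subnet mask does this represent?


/20 means 20 network bits, 12 host bits
Binary: 11111111111111111111000000000000
Mask: 255.255.240.0


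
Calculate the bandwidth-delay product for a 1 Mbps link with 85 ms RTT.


BDP = bandwidth * RTT
= 1 Mbps * 85 ms
= 1 * 1e6 * 85 / 1000 bits
= 85000 bits
= 10625 bytes
= 10.376 KB
BDP = 85000 bits (10625 bytes)


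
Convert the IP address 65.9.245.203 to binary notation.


65 = 01000001
9 = 00001001
245 = 11110101
203 = 11001011
Binary: 01000001.00001001.11110101.11001011


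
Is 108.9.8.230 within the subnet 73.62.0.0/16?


Subnet network: 73.62.0.0
Test IP AND mask: 108.9.0.0
No, 108.9.8.230 is not in 73.62.0.0/16


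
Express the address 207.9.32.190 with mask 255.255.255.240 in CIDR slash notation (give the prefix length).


Binary: 11111111.11111111.11111111.11110000
Count leading 1s
Prefix: /28


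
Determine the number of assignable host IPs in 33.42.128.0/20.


Host bits = 32 - 20 = 12
Total addresses = 2^12 = 4096
Usable = total - 2 (network and broadcast)
Usable hosts: 4094


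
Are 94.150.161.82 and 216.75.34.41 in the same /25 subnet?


Mask: 255.255.255.128
94.150.161.82 AND mask = 94.150.161.0
216.75.34.41 AND mask = 216.75.34.0
No, different subnets (94.150.161.0 vs 216.75.34.0)


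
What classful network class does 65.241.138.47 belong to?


First octet: 65
Binary: 01000001
0xxxxxxx -> Class A (1-126)
Class A, default mask 255.0.0.0 (/8)


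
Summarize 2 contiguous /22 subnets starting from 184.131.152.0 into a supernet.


Original prefix: /22
Number of subnets: 2 = 2^1
New prefix = 22 - 1 = 21
Supernet: 184.131.152.0/21


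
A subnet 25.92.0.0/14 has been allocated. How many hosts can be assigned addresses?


Host bits = 32 - 14 = 18
Total addresses = 2^18 = 262144
Usable = total - 2 (network and broadcast)
Usable hosts: 262142


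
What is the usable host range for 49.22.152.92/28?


Network: 49.22.152.80
Broadcast: 49.22.152.95
First usable = network + 1
Last usable = broadcast - 1
Range: 49.22.152.81 to 49.22.152.94


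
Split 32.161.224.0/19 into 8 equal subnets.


New prefix = 19 + 3 = 22
Each subnet has 1024 addresses
  32.161.224.0/22
  32.161.228.0/22
  32.161.232.0/22
  32.161.236.0/22
  32.161.240.0/22
  32.161.244.0/22
  32.161.248.0/22
  32.161.252.0/22
Subnets: 32.161.224.0/22, 32.161.228.0/22, 32.161.232.0/22, 32.161.236.0/22, 32.161.240.0/22, 32.161.244.0/22, 32.161.248.0/22, 32.161.252.0/22


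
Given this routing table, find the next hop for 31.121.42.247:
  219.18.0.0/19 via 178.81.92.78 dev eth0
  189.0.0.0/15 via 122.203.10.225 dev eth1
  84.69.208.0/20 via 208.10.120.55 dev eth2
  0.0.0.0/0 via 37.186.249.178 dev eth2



Longest prefix match for 31.121.42.247:
  /19 219.18.0.0: no
  /15 189.0.0.0: no
  /20 84.69.208.0: no
  /0 0.0.0.0: MATCH
Selected: next-hop 37.186.249.178 via eth2 (matched /0)


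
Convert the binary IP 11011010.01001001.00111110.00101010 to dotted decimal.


11011010 = 218
01001001 = 73
00111110 = 62
00101010 = 42
IP: 218.73.62.42


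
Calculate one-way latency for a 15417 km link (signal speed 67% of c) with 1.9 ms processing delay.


Speed = 0.67 * 3e5 km/s = 201000 km/s
Propagation delay = 15417 / 201000 = 0.0767 s = 76.7015 ms
Processing delay = 1.9 ms
Total one-way latency = 78.6015 ms


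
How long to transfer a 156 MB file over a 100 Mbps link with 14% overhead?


Effective throughput = 100 * (1 - 14/100) = 86 Mbps
File size in Mb = 156 * 8 = 1248 Mb
Time = 1248 / 86
Time = 14.5116 seconds


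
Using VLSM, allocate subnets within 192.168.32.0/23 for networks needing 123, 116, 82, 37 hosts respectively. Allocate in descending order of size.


123 hosts -> /25 (126 usable): 192.168.32.0/25
116 hosts -> /25 (126 usable): 192.168.32.128/25
82 hosts -> /25 (126 usable): 192.168.33.0/25
37 hosts -> /26 (62 usable): 192.168.33.128/26
Allocation: 192.168.32.0/25 (123 hosts, 126 usable); 192.168.32.128/25 (116 hosts, 126 usable); 192.168.33.0/25 (82 hosts, 126 usable); 192.168.33.128/26 (37 hosts, 62 usable)


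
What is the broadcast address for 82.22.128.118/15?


Network: 82.22.0.0/15
Host bits = 17
Set all host bits to 1:
Broadcast: 82.23.255.255


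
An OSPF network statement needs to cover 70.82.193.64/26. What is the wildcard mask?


Subnet mask: 255.255.255.192
Wildcard = 255.255.255.255 - subnet mask
255 - 255 = 0
255 - 255 = 0
255 - 255 = 0
255 - 192 = 63
Wildcard: 0.0.0.63


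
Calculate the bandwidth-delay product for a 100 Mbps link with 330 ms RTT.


BDP = bandwidth * RTT
= 100 Mbps * 330 ms
= 100 * 1e6 * 330 / 1000 bits
= 33000000 bits
= 4125000 bytes
= 4028.3203 KB
BDP = 33000000 bits (4125000 bytes)


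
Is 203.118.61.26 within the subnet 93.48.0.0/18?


Subnet network: 93.48.0.0
Test IP AND mask: 203.118.0.0
No, 203.118.61.26 is not in 93.48.0.0/18


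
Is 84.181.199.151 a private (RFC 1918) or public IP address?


RFC 1918 private ranges:
  10.0.0.0/8 (10.0.0.0 - 10.255.255.255)
  172.16.0.0/12 (172.16.0.0 - 172.31.255.255)
  192.168.0.0/16 (192.168.0.0 - 192.168.255.255)
Public (not in any RFC 1918 range)


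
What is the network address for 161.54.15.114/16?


IP:   10100001.00110110.00001111.01110010
Mask: 11111111.11111111.00000000.00000000
AND operation:
Net:  10100001.00110110.00000000.00000000
Network: 161.54.0.0/16


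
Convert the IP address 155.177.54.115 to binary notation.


155 = 10011011
177 = 10110001
54 = 00110110
115 = 01110011
Binary: 10011011.10110001.00110110.01110011


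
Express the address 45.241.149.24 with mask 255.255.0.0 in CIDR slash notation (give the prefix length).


Binary: 11111111.11111111.00000000.00000000
Count leading 1s
Prefix: /16


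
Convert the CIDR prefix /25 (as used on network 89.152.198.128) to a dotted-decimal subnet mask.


/25 means 25 network bits, 7 host bits
Binary: 11111111111111111111111110000000
Mask: 255.255.255.128


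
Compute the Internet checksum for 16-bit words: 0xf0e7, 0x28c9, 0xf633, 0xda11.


Sum all words (with carry folding):
+ 0xf0e7 = 0xf0e7
+ 0x28c9 = 0x19b1
+ 0xf633 = 0x0fe5
+ 0xda11 = 0xe9f6
One's complement: ~0xe9f6
Checksum = 0x1609


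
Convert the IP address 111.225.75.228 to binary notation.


111 = 01101111
225 = 11100001
75 = 01001011
228 = 11100100
Binary: 01101111.11100001.01001011.11100100


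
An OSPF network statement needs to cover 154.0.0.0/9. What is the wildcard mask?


Subnet mask: 255.128.0.0
Wildcard = 255.255.255.255 - subnet mask
255 - 255 = 0
255 - 128 = 127
255 - 0 = 255
255 - 0 = 255
Wildcard: 0.127.255.255


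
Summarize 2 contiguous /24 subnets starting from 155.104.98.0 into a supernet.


Original prefix: /24
Number of subnets: 2 = 2^1
New prefix = 24 - 1 = 23
Supernet: 155.104.98.0/23


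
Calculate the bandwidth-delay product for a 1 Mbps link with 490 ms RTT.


BDP = bandwidth * RTT
= 1 Mbps * 490 ms
= 1 * 1e6 * 490 / 1000 bits
= 490000 bits
= 61250 bytes
= 59.8145 KB
BDP = 490000 bits (61250 bytes)


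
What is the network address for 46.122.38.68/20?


IP:   00101110.01111010.00100110.01000100
Mask: 11111111.11111111.11110000.00000000
AND operation:
Net:  00101110.01111010.00100000.00000000
Network: 46.122.32.0/20


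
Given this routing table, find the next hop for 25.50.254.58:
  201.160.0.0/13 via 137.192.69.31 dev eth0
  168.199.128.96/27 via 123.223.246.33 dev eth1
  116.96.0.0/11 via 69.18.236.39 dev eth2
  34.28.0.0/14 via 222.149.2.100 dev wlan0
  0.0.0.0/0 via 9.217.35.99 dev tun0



Longest prefix match for 25.50.254.58:
  /13 201.160.0.0: no
  /27 168.199.128.96: no
  /11 116.96.0.0: no
  /14 34.28.0.0: no
  /0 0.0.0.0: MATCH
Selected: next-hop 9.217.35.99 via tun0 (matched /0)


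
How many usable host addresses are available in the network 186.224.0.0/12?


Host bits = 32 - 12 = 20
Total addresses = 2^20 = 1048576
Usable = total - 2 (network and broadcast)
Usable hosts: 1048574


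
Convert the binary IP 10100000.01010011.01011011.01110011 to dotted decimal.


10100000 = 160
01010011 = 83
01011011 = 91
01110011 = 115
IP: 160.83.91.115


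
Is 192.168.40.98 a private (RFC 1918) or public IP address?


RFC 1918 private ranges:
  10.0.0.0/8 (10.0.0.0 - 10.255.255.255)
  172.16.0.0/12 (172.16.0.0 - 172.31.255.255)
  192.168.0.0/16 (192.168.0.0 - 192.168.255.255)
Private (in 192.168.0.0/16)


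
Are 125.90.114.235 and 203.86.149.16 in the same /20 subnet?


Mask: 255.255.240.0
125.90.114.235 AND mask = 125.90.112.0
203.86.149.16 AND mask = 203.86.144.0
No, different subnets (125.90.112.0 vs 203.86.144.0)


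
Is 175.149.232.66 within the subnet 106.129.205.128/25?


Subnet network: 106.129.205.128
Test IP AND mask: 175.149.232.0
No, 175.149.232.66 is not in 106.129.205.128/25


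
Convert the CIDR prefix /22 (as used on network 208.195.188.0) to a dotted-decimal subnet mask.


/22 means 22 network bits, 10 host bits
Binary: 11111111111111111111110000000000
Mask: 255.255.252.0


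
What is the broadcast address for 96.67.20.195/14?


Network: 96.64.0.0/14
Host bits = 18
Set all host bits to 1:
Broadcast: 96.67.255.255


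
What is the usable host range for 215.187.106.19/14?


Network: 215.184.0.0
Broadcast: 215.187.255.255
First usable = network + 1
Last usable = broadcast - 1
Range: 215.184.0.1 to 215.187.255.254


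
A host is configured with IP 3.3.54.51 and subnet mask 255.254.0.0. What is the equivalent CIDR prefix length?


Binary: 11111111.11111110.00000000.00000000
Count leading 1s
Prefix: /15


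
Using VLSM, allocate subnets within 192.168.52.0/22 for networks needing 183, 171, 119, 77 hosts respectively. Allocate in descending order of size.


183 hosts -> /24 (254 usable): 192.168.52.0/24
171 hosts -> /24 (254 usable): 192.168.53.0/24
119 hosts -> /25 (126 usable): 192.168.54.0/25
77 hosts -> /25 (126 usable): 192.168.54.128/25
Allocation: 192.168.52.0/24 (183 hosts, 254 usable); 192.168.53.0/24 (171 hosts, 254 usable); 192.168.54.0/25 (119 hosts, 126 usable); 192.168.54.128/25 (77 hosts, 126 usable)


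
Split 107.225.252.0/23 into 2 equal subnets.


New prefix = 23 + 1 = 24
Each subnet has 256 addresses
  107.225.252.0/24
  107.225.253.0/24
Subnets: 107.225.252.0/24, 107.225.253.0/24


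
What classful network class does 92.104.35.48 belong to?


First octet: 92
Binary: 01011100
0xxxxxxx -> Class A (1-126)
Class A, default mask 255.0.0.0 (/8)


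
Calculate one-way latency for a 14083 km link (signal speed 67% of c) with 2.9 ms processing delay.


Speed = 0.67 * 3e5 km/s = 201000 km/s
Propagation delay = 14083 / 201000 = 0.0701 s = 70.0647 ms
Processing delay = 2.9 ms
Total one-way latency = 72.9647 ms


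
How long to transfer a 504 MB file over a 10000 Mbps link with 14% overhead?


Effective throughput = 10000 * (1 - 14/100) = 8600 Mbps
File size in Mb = 504 * 8 = 4032 Mb
Time = 4032 / 8600
Time = 0.4688 seconds


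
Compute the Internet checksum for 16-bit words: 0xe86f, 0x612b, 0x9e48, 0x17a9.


Sum all words (with carry folding):
+ 0xe86f = 0xe86f
+ 0x612b = 0x499b
+ 0x9e48 = 0xe7e3
+ 0x17a9 = 0xff8c
One's complement: ~0xff8c
Checksum = 0x0073


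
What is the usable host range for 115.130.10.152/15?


Network: 115.130.0.0
Broadcast: 115.131.255.255
First usable = network + 1
Last usable = broadcast - 1
Range: 115.130.0.1 to 115.131.255.254


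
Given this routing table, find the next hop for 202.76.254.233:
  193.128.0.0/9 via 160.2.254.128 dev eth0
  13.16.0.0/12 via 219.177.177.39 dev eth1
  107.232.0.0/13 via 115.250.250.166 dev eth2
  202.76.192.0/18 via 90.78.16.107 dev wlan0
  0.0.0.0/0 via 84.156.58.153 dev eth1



Longest prefix match for 202.76.254.233:
  /9 193.128.0.0: no
  /12 13.16.0.0: no
  /13 107.232.0.0: no
  /18 202.76.192.0: MATCH
  /0 0.0.0.0: MATCH
Selected: next-hop 90.78.16.107 via wlan0 (matched /18)


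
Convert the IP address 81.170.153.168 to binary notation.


81 = 01010001
170 = 10101010
153 = 10011001
168 = 10101000
Binary: 01010001.10101010.10011001.10101000


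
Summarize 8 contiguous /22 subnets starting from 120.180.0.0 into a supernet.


Original prefix: /22
Number of subnets: 8 = 2^3
New prefix = 22 - 3 = 19
Supernet: 120.180.0.0/19


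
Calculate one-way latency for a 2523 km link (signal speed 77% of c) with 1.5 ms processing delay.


Speed = 0.77 * 3e5 km/s = 231000 km/s
Propagation delay = 2523 / 231000 = 0.0109 s = 10.9221 ms
Processing delay = 1.5 ms
Total one-way latency = 12.4221 ms


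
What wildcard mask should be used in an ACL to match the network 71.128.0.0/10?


Subnet mask: 255.192.0.0
Wildcard = 255.255.255.255 - subnet mask
255 - 255 = 0
255 - 192 = 63
255 - 0 = 255
255 - 0 = 255
Wildcard: 0.63.255.255


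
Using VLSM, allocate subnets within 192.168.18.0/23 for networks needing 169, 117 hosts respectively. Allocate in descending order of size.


169 hosts -> /24 (254 usable): 192.168.18.0/24
117 hosts -> /25 (126 usable): 192.168.19.0/25
Allocation: 192.168.18.0/24 (169 hosts, 254 usable); 192.168.19.0/25 (117 hosts, 126 usable)


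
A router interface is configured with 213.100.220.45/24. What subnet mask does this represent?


/24 means 24 network bits, 8 host bits
Binary: 11111111111111111111111100000000
Mask: 255.255.255.0


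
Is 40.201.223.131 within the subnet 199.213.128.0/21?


Subnet network: 199.213.128.0
Test IP AND mask: 40.201.216.0
No, 40.201.223.131 is not in 199.213.128.0/21


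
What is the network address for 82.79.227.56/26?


IP:   01010010.01001111.11100011.00111000
Mask: 11111111.11111111.11111111.11000000
AND operation:
Net:  01010010.01001111.11100011.00000000
Network: 82.79.227.0/26


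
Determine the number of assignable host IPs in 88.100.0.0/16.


Host bits = 32 - 16 = 16
Total addresses = 2^16 = 65536
Usable = total - 2 (network and broadcast)
Usable hosts: 65534


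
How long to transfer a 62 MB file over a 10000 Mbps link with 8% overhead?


Effective throughput = 10000 * (1 - 8/100) = 9200 Mbps
File size in Mb = 62 * 8 = 496 Mb
Time = 496 / 9200
Time = 0.0539 seconds


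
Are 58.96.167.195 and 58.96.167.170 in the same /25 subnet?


Mask: 255.255.255.128
58.96.167.195 AND mask = 58.96.167.128
58.96.167.170 AND mask = 58.96.167.128
Yes, same subnet (58.96.167.128)


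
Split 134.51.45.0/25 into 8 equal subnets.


New prefix = 25 + 3 = 28
Each subnet has 16 addresses
  134.51.45.0/28
  134.51.45.16/28
  134.51.45.32/28
  134.51.45.48/28
  134.51.45.64/28
  134.51.45.80/28
  134.51.45.96/28
  134.51.45.112/28
Subnets: 134.51.45.0/28, 134.51.45.16/28, 134.51.45.32/28, 134.51.45.48/28, 134.51.45.64/28, 134.51.45.80/28, 134.51.45.96/28, 134.51.45.112/28


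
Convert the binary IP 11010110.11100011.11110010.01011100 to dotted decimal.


11010110 = 214
11100011 = 227
11110010 = 242
01011100 = 92
IP: 214.227.242.92


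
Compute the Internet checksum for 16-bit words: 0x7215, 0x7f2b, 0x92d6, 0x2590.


Sum all words (with carry folding):
+ 0x7215 = 0x7215
+ 0x7f2b = 0xf140
+ 0x92d6 = 0x8417
+ 0x2590 = 0xa9a7
One's complement: ~0xa9a7
Checksum = 0x5658


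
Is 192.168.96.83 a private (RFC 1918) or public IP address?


RFC 1918 private ranges:
  10.0.0.0/8 (10.0.0.0 - 10.255.255.255)
  172.16.0.0/12 (172.16.0.0 - 172.31.255.255)
  192.168.0.0/16 (192.168.0.0 - 192.168.255.255)
Private (in 192.168.0.0/16)


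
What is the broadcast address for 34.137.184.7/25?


Network: 34.137.184.0/25
Host bits = 7
Set all host bits to 1:
Broadcast: 34.137.184.127


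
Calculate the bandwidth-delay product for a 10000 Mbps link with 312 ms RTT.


BDP = bandwidth * RTT
= 10000 Mbps * 312 ms
= 10000 * 1e6 * 312 / 1000 bits
= 3120000000 bits
= 390000000 bytes
= 380859.375 KB
BDP = 3120000000 bits (390000000 bytes)


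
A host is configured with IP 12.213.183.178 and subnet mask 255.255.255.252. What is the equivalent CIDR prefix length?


Binary: 11111111.11111111.11111111.11111100
Count leading 1s
Prefix: /30


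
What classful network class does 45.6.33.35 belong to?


First octet: 45
Binary: 00101101
0xxxxxxx -> Class A (1-126)
Class A, default mask 255.0.0.0 (/8)


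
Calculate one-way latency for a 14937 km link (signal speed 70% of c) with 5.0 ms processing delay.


Speed = 0.7 * 3e5 km/s = 210000 km/s
Propagation delay = 14937 / 210000 = 0.0711 s = 71.1286 ms
Processing delay = 5.0 ms
Total one-way latency = 76.1286 ms


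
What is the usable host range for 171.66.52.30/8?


Network: 171.0.0.0
Broadcast: 171.255.255.255
First usable = network + 1
Last usable = broadcast - 1
Range: 171.0.0.1 to 171.255.255.254


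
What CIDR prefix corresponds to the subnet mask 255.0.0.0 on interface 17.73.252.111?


Binary: 11111111.00000000.00000000.00000000
Count leading 1s
Prefix: /8


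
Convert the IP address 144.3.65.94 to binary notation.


144 = 10010000
3 = 00000011
65 = 01000001
94 = 01011110
Binary: 10010000.00000011.01000001.01011110


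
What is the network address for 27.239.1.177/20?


IP:   00011011.11101111.00000001.10110001
Mask: 11111111.11111111.11110000.00000000
AND operation:
Net:  00011011.11101111.00000000.00000000
Network: 27.239.0.0/20


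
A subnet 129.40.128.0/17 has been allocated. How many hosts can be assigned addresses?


Host bits = 32 - 17 = 15
Total addresses = 2^15 = 32768
Usable = total - 2 (network and broadcast)
Usable hosts: 32766


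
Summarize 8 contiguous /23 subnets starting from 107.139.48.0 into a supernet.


Original prefix: /23
Number of subnets: 8 = 2^3
New prefix = 23 - 3 = 20
Supernet: 107.139.48.0/20


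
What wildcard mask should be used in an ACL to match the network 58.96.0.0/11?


Subnet mask: 255.224.0.0
Wildcard = 255.255.255.255 - subnet mask
255 - 255 = 0
255 - 224 = 31
255 - 0 = 255
255 - 0 = 255
Wildcard: 0.31.255.255


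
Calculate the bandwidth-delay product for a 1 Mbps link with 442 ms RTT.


BDP = bandwidth * RTT
= 1 Mbps * 442 ms
= 1 * 1e6 * 442 / 1000 bits
= 442000 bits
= 55250 bytes
= 53.9551 KB
BDP = 442000 bits (55250 bytes)


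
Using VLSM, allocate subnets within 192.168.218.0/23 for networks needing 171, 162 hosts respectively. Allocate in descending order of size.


171 hosts -> /24 (254 usable): 192.168.218.0/24
162 hosts -> /24 (254 usable): 192.168.219.0/24
Allocation: 192.168.218.0/24 (171 hosts, 254 usable); 192.168.219.0/24 (162 hosts, 254 usable)


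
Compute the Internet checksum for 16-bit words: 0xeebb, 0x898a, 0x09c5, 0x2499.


Sum all words (with carry folding):
+ 0xeebb = 0xeebb
+ 0x898a = 0x7846
+ 0x09c5 = 0x820b
+ 0x2499 = 0xa6a4
One's complement: ~0xa6a4
Checksum = 0x595b


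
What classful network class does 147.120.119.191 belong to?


First octet: 147
Binary: 10010011
10xxxxxx -> Class B (128-191)
Class B, default mask 255.255.0.0 (/16)


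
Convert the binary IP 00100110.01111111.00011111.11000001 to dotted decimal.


00100110 = 38
01111111 = 127
00011111 = 31
11000001 = 193
IP: 38.127.31.193


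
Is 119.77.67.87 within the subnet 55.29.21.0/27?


Subnet network: 55.29.21.0
Test IP AND mask: 119.77.67.64
No, 119.77.67.87 is not in 55.29.21.0/27


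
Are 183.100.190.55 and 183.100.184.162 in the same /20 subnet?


Mask: 255.255.240.0
183.100.190.55 AND mask = 183.100.176.0
183.100.184.162 AND mask = 183.100.176.0
Yes, same subnet (183.100.176.0)


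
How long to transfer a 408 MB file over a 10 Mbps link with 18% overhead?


Effective throughput = 10 * (1 - 18/100) = 8.2 Mbps
File size in Mb = 408 * 8 = 3264 Mb
Time = 3264 / 8.2
Time = 398.0488 seconds


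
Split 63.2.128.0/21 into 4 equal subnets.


New prefix = 21 + 2 = 23
Each subnet has 512 addresses
  63.2.128.0/23
  63.2.130.0/23
  63.2.132.0/23
  63.2.134.0/23
Subnets: 63.2.128.0/23, 63.2.130.0/23, 63.2.132.0/23, 63.2.134.0/23


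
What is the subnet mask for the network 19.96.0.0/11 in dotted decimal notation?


/11 means 11 network bits, 21 host bits
Binary: 11111111111000000000000000000000
Mask: 255.224.0.0


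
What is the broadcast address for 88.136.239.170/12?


Network: 88.128.0.0/12
Host bits = 20
Set all host bits to 1:
Broadcast: 88.143.255.255


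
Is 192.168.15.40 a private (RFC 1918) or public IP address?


RFC 1918 private ranges:
  10.0.0.0/8 (10.0.0.0 - 10.255.255.255)
  172.16.0.0/12 (172.16.0.0 - 172.31.255.255)
  192.168.0.0/16 (192.168.0.0 - 192.168.255.255)
Private (in 192.168.0.0/16)


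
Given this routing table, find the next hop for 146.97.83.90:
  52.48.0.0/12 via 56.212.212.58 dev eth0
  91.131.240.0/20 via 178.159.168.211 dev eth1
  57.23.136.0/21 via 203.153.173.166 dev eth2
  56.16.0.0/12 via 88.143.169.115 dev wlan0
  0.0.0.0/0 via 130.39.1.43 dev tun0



Longest prefix match for 146.97.83.90:
  /12 52.48.0.0: no
  /20 91.131.240.0: no
  /21 57.23.136.0: no
  /12 56.16.0.0: no
  /0 0.0.0.0: MATCH
Selected: next-hop 130.39.1.43 via tun0 (matched /0)


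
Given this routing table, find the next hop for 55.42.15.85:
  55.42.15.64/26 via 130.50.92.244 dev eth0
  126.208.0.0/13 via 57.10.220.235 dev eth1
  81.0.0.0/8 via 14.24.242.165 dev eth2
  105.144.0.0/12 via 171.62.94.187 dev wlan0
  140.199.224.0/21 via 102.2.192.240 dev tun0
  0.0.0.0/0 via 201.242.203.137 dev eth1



Longest prefix match for 55.42.15.85:
  /26 55.42.15.64: MATCH
  /13 126.208.0.0: no
  /8 81.0.0.0: no
  /12 105.144.0.0: no
  /21 140.199.224.0: no
  /0 0.0.0.0: MATCH
Selected: next-hop 130.50.92.244 via eth0 (matched /26)


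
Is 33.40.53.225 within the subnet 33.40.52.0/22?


Subnet network: 33.40.52.0
Test IP AND mask: 33.40.52.0
Yes, 33.40.53.225 is in 33.40.52.0/22


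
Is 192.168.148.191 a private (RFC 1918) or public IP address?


RFC 1918 private ranges:
  10.0.0.0/8 (10.0.0.0 - 10.255.255.255)
  172.16.0.0/12 (172.16.0.0 - 172.31.255.255)
  192.168.0.0/16 (192.168.0.0 - 192.168.255.255)
Private (in 192.168.0.0/16)


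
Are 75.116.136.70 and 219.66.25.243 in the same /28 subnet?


Mask: 255.255.255.240
75.116.136.70 AND mask = 75.116.136.64
219.66.25.243 AND mask = 219.66.25.240
No, different subnets (75.116.136.64 vs 219.66.25.240)


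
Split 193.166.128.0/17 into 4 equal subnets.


New prefix = 17 + 2 = 19
Each subnet has 8192 addresses
  193.166.128.0/19
  193.166.160.0/19
  193.166.192.0/19
  193.166.224.0/19
Subnets: 193.166.128.0/19, 193.166.160.0/19, 193.166.192.0/19, 193.166.224.0/19


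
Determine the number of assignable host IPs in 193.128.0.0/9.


Host bits = 32 - 9 = 23
Total addresses = 2^23 = 8388608
Usable = total - 2 (network and broadcast)
Usable hosts: 8388606


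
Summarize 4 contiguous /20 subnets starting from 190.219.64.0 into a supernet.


Original prefix: /20
Number of subnets: 4 = 2^2
New prefix = 20 - 2 = 18
Supernet: 190.219.64.0/18


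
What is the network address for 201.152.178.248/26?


IP:   11001001.10011000.10110010.11111000
Mask: 11111111.11111111.11111111.11000000
AND operation:
Net:  11001001.10011000.10110010.11000000
Network: 201.152.178.192/26


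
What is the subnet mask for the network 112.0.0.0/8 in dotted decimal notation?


/8 means 8 network bits, 24 host bits
Binary: 11111111000000000000000000000000
Mask: 255.0.0.0


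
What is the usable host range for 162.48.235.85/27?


Network: 162.48.235.64
Broadcast: 162.48.235.95
First usable = network + 1
Last usable = broadcast - 1
Range: 162.48.235.65 to 162.48.235.94


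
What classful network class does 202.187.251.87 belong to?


First octet: 202
Binary: 11001010
110xxxxx -> Class C (192-223)
Class C, default mask 255.255.255.0 (/24)


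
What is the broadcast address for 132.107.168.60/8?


Network: 132.0.0.0/8
Host bits = 24
Set all host bits to 1:
Broadcast: 132.255.255.255


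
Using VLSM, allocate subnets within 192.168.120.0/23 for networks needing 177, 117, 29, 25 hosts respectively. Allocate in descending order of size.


177 hosts -> /24 (254 usable): 192.168.120.0/24
117 hosts -> /25 (126 usable): 192.168.121.0/25
29 hosts -> /27 (30 usable): 192.168.121.128/27
25 hosts -> /27 (30 usable): 192.168.121.160/27
Allocation: 192.168.120.0/24 (177 hosts, 254 usable); 192.168.121.0/25 (117 hosts, 126 usable); 192.168.121.128/27 (29 hosts, 30 usable); 192.168.121.160/27 (25 hosts, 30 usable)


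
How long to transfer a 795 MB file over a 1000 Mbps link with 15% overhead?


Effective throughput = 1000 * (1 - 15/100) = 850 Mbps
File size in Mb = 795 * 8 = 6360 Mb
Time = 6360 / 850
Time = 7.4824 seconds


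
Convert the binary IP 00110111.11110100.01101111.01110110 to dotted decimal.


00110111 = 55
11110100 = 244
01101111 = 111
01110110 = 118
IP: 55.244.111.118


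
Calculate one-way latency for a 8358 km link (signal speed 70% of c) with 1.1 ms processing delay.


Speed = 0.7 * 3e5 km/s = 210000 km/s
Propagation delay = 8358 / 210000 = 0.0398 s = 39.8 ms
Processing delay = 1.1 ms
Total one-way latency = 40.9 ms


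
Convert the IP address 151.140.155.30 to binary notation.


151 = 10010111
140 = 10001100
155 = 10011011
30 = 00011110
Binary: 10010111.10001100.10011011.00011110


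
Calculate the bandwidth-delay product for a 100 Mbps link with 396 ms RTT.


BDP = bandwidth * RTT
= 100 Mbps * 396 ms
= 100 * 1e6 * 396 / 1000 bits
= 39600000 bits
= 4950000 bytes
= 4833.9844 KB
BDP = 39600000 bits (4950000 bytes)


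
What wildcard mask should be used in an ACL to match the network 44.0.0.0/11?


Subnet mask: 255.224.0.0
Wildcard = 255.255.255.255 - subnet mask
255 - 255 = 0
255 - 224 = 31
255 - 0 = 255
255 - 0 = 255
Wildcard: 0.31.255.255


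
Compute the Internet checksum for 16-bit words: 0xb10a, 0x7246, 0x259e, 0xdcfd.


Sum all words (with carry folding):
+ 0xb10a = 0xb10a
+ 0x7246 = 0x2351
+ 0x259e = 0x48ef
+ 0xdcfd = 0x25ed
One's complement: ~0x25ed
Checksum = 0xda12


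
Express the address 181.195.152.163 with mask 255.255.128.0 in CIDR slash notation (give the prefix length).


Binary: 11111111.11111111.10000000.00000000
Count leading 1s
Prefix: /17
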